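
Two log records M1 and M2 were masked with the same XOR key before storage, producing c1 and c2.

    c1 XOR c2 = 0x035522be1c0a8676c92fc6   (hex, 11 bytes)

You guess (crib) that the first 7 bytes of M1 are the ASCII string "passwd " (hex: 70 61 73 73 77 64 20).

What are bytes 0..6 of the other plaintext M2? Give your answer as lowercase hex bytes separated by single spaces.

73 34 51 cd 6b 6e a6

Since c1 ⊕ c2 = M1 ⊕ M2, XORing with the guessed M1 bytes yields the corresponding M2 bytes: M2 = (c1 ⊕ c2) ⊕ M1.
00000011 ^ 01110000 = 01110011
01010101 ^ 01100001 = 00110100
00100010 ^ 01110011 = 01010001
10111110 ^ 01110011 = 11001101
00011100 ^ 01110111 = 01101011
00001010 ^ 01100100 = 01101110
10000110 ^ 00100000 = 10100110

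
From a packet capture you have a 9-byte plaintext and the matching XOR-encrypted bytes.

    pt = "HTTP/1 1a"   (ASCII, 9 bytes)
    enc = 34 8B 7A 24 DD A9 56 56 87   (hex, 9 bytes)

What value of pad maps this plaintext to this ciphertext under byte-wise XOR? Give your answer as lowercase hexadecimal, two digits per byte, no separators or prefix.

Since enc = pt ⊕ pad, XORing both sides with pt gives pad = pt ⊕ enc.
01001000 XOR 00110100 = 01111100
01010100 XOR 10001011 = 11011111
01010100 XOR 01111010 = 00101110
01010000 XOR 00100100 = 01110100
00101111 XOR 11011101 = 11110010
00110001 XOR 10101001 = 10011000
00100000 XOR 01010110 = 01110110
00110001 XOR 01010110 = 01100111
01100001 XOR 10000111 = 11100110

7cdf2e74f2987667e6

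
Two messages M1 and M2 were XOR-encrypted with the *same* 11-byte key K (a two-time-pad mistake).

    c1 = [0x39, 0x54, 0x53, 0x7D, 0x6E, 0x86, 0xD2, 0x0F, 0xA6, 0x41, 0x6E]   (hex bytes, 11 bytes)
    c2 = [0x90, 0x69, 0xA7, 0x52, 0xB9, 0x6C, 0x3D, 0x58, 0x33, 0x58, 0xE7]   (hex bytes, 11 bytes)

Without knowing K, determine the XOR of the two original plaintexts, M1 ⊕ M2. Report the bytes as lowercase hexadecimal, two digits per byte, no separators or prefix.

c1 ⊕ c2 = (M1 ⊕ K) ⊕ (M2 ⊕ K) = M1 ⊕ M2 — the shared key cancels under XOR.
byte 0: 00111001 ^ 10010000 = 10101001
byte 1: 01010100 ^ 01101001 = 00111101
byte 2: 01010011 ^ 10100111 = 11110100
byte 3: 01111101 ^ 01010010 = 00101111
byte 4: 01101110 ^ 10111001 = 11010111
byte 5: 10000110 ^ 01101100 = 11101010
byte 6: 11010010 ^ 00111101 = 11101111
byte 7: 00001111 ^ 01011000 = 01010111
byte 8: 10100110 ^ 00110011 = 10010101
byte 9: 01000001 ^ 01011000 = 00011001
byte 10: 01101110 ^ 11100111 = 10001001

a93df42fd7eaef57951989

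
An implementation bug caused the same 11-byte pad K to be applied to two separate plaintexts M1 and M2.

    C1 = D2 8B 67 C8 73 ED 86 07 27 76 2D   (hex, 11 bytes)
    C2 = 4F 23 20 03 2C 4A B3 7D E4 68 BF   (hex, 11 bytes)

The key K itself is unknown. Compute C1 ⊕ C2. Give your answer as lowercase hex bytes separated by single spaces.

9d a8 47 cb 5f a7 35 7a c3 1e 92

C1 ⊕ C2 = (M1 ⊕ K) ⊕ (M2 ⊕ K) = M1 ⊕ M2 — the shared key cancels under XOR.
byte 0: 210 ^  79 = 157
byte 1: 139 ^  35 = 168
byte 2: 103 ^  32 =  71
byte 3: 200 ^   3 = 203
byte 4: 115 ^  44 =  95
byte 5: 237 ^  74 = 167
byte 6: 134 ^ 179 =  53
byte 7:   7 ^ 125 = 122
byte 8:  39 ^ 228 = 195
byte 9: 118 ^ 104 =  30
byte 10:  45 ^ 191 = 146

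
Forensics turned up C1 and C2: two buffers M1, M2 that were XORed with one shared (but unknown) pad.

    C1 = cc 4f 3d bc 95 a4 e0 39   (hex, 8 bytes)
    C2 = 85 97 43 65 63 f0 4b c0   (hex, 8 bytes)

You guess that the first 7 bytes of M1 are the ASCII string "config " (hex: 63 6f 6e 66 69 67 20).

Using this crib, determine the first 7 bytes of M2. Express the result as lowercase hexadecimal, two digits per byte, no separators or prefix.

First, C1 ⊕ C2 = (M1 ⊕ K) ⊕ (M2 ⊕ K) = M1 ⊕ M2, so the key drops out. Then M2 = (M1 ⊕ M2) ⊕ M1 over the first 7 bytes.
byte 0: (cc ^ 85) ^ 63 = 49 ^ 63 = 2a
byte 1: (4f ^ 97) ^ 6f = d8 ^ 6f = b7
byte 2: (3d ^ 43) ^ 6e = 7e ^ 6e = 10
byte 3: (bc ^ 65) ^ 66 = d9 ^ 66 = bf
byte 4: (95 ^ 63) ^ 69 = f6 ^ 69 = 9f
byte 5: (a4 ^ f0) ^ 67 = 54 ^ 67 = 33
byte 6: (e0 ^ 4b) ^ 20 = ab ^ 20 = 8b

2ab710bf9f338b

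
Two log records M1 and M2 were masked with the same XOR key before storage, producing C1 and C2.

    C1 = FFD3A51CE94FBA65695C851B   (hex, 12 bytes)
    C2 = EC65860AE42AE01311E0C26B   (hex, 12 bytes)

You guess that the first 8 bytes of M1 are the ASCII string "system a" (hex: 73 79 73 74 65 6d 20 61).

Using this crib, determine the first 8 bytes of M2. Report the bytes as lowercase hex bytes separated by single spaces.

First, C1 ⊕ C2 = (M1 ⊕ K) ⊕ (M2 ⊕ K) = M1 ⊕ M2, so the key drops out. Then M2 = (M1 ⊕ M2) ⊕ M1 over the first 8 bytes.
byte 0: (ff ⊕ ec) ⊕ 73 = 13 ⊕ 73 = 60
byte 1: (d3 ⊕ 65) ⊕ 79 = b6 ⊕ 79 = cf
byte 2: (a5 ⊕ 86) ⊕ 73 = 23 ⊕ 73 = 50
byte 3: (1c ⊕ 0a) ⊕ 74 = 16 ⊕ 74 = 62
byte 4: (e9 ⊕ e4) ⊕ 65 = 0d ⊕ 65 = 68
byte 5: (4f ⊕ 2a) ⊕ 6d = 65 ⊕ 6d = 08
byte 6: (ba ⊕ e0) ⊕ 20 = 5a ⊕ 20 = 7a
byte 7: (65 ⊕ 13) ⊕ 61 = 76 ⊕ 61 = 17

60 cf 50 62 68 08 7a 17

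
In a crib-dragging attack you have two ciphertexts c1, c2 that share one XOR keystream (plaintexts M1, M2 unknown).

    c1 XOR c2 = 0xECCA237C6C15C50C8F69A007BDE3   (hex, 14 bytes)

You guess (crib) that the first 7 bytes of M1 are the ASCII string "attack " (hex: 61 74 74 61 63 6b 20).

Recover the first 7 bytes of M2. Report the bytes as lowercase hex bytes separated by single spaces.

8d be 57 1d 0f 7e e5

Since c1 ⊕ c2 = M1 ⊕ M2, XORing with the guessed M1 bytes yields the corresponding M2 bytes: M2 = (c1 ⊕ c2) ⊕ M1.
byte 0: ec ⊕ 61 = 8d
byte 1: ca ⊕ 74 = be
byte 2: 23 ⊕ 74 = 57
byte 3: 7c ⊕ 61 = 1d
byte 4: 6c ⊕ 63 = 0f
byte 5: 15 ⊕ 6b = 7e
byte 6: c5 ⊕ 20 = e5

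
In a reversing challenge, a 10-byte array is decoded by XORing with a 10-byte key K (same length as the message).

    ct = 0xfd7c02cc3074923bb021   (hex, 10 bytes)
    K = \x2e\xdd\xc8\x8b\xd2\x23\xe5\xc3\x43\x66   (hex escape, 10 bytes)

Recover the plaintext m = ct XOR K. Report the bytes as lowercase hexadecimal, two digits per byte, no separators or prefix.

XOR is its own inverse, so applying the key byte-wise gives the result directly.
253 ^  46 = 211
124 ^ 221 = 161
  2 ^ 200 = 202
204 ^ 139 =  71
 48 ^ 210 = 226
116 ^  35 =  87
146 ^ 229 = 119
 59 ^ 195 = 248
176 ^  67 = 243
 33 ^ 102 =  71

d3a1ca47e25777f8f347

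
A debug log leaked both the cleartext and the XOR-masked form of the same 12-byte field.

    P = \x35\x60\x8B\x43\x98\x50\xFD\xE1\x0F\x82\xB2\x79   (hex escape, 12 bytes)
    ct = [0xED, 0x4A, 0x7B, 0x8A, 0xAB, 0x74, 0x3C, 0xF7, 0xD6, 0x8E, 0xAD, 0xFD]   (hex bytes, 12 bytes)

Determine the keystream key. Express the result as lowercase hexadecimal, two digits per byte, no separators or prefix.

Since ct = P ⊕ key, XORing both sides with P gives key = P ⊕ ct.
byte 0: 35 ⊕ ed = d8
byte 1: 60 ⊕ 4a = 2a
byte 2: 8b ⊕ 7b = f0
byte 3: 43 ⊕ 8a = c9
byte 4: 98 ⊕ ab = 33
byte 5: 50 ⊕ 74 = 24
byte 6: fd ⊕ 3c = c1
byte 7: e1 ⊕ f7 = 16
byte 8: 0f ⊕ d6 = d9
byte 9: 82 ⊕ 8e = 0c
byte 10: b2 ⊕ ad = 1f
byte 11: 79 ⊕ fd = 84

d82af0c93324c116d90c1f84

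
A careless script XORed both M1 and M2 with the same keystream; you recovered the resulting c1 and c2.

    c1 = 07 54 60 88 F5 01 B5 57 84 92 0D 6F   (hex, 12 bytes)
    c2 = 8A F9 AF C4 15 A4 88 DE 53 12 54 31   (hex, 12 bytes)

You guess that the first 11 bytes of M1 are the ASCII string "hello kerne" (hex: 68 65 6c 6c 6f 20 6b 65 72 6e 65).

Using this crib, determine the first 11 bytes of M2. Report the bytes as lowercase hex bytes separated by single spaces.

First, c1 ⊕ c2 = (M1 ⊕ K) ⊕ (M2 ⊕ K) = M1 ⊕ M2, so the key drops out. Then M2 = (M1 ⊕ M2) ⊕ M1 over the first 11 bytes.
byte 0: (07 ^ 8a) ^ 68 = 8d ^ 68 = e5
byte 1: (54 ^ f9) ^ 65 = ad ^ 65 = c8
byte 2: (60 ^ af) ^ 6c = cf ^ 6c = a3
byte 3: (88 ^ c4) ^ 6c = 4c ^ 6c = 20
byte 4: (f5 ^ 15) ^ 6f = e0 ^ 6f = 8f
byte 5: (01 ^ a4) ^ 20 = a5 ^ 20 = 85
byte 6: (b5 ^ 88) ^ 6b = 3d ^ 6b = 56
byte 7: (57 ^ de) ^ 65 = 89 ^ 65 = ec
byte 8: (84 ^ 53) ^ 72 = d7 ^ 72 = a5
byte 9: (92 ^ 12) ^ 6e = 80 ^ 6e = ee
byte 10: (0d ^ 54) ^ 65 = 59 ^ 65 = 3c

e5 c8 a3 20 8f 85 56 ec a5 ee 3c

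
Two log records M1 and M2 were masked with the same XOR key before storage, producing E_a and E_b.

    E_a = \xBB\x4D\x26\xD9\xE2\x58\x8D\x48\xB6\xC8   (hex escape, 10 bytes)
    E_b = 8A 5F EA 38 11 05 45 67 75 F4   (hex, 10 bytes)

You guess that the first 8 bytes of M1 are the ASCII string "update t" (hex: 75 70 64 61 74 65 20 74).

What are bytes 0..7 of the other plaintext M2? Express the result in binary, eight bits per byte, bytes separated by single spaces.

01000100 01100010 10101000 10000000 10000111 00111000 11101000 01011011

First, E_a ⊕ E_b = (M1 ⊕ K) ⊕ (M2 ⊕ K) = M1 ⊕ M2, so the key drops out. Then M2 = (M1 ⊕ M2) ⊕ M1 over the first 8 bytes.
byte 0: (bb ^ 8a) ^ 75 = 31 ^ 75 = 44
byte 1: (4d ^ 5f) ^ 70 = 12 ^ 70 = 62
byte 2: (26 ^ ea) ^ 64 = cc ^ 64 = a8
byte 3: (d9 ^ 38) ^ 61 = e1 ^ 61 = 80
byte 4: (e2 ^ 11) ^ 74 = f3 ^ 74 = 87
byte 5: (58 ^ 05) ^ 65 = 5d ^ 65 = 38
byte 6: (8d ^ 45) ^ 20 = c8 ^ 20 = e8
byte 7: (48 ^ 67) ^ 74 = 2f ^ 74 = 5b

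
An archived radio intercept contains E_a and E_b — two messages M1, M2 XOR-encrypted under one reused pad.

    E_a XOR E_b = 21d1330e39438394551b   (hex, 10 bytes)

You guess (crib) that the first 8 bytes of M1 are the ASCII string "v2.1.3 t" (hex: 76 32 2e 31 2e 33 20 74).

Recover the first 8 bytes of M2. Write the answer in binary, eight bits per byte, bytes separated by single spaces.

01010111 11100011 00011101 00111111 00010111 01110000 10100011 11100000

Since E_a ⊕ E_b = M1 ⊕ M2, XORing with the guessed M1 bytes yields the corresponding M2 bytes: M2 = (E_a ⊕ E_b) ⊕ M1.
byte 0: 21 xor 76 = 57
byte 1: d1 xor 32 = e3
byte 2: 33 xor 2e = 1d
byte 3: 0e xor 31 = 3f
byte 4: 39 xor 2e = 17
byte 5: 43 xor 33 = 70
byte 6: 83 xor 20 = a3
byte 7: 94 xor 74 = e0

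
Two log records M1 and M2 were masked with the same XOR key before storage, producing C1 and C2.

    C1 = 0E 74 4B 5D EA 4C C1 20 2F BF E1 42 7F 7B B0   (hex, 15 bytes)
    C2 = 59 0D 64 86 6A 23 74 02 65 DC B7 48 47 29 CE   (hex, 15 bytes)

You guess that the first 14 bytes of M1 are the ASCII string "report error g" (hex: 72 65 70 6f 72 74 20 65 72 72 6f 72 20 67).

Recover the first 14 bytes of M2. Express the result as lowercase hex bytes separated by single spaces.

25 1c 5f b4 f2 1b 95 47 38 11 39 78 18 35

First, C1 ⊕ C2 = (M1 ⊕ K) ⊕ (M2 ⊕ K) = M1 ⊕ M2, so the key drops out. Then M2 = (M1 ⊕ M2) ⊕ M1 over the first 14 bytes.
byte 0: (0e ⊕ 59) ⊕ 72 = 57 ⊕ 72 = 25
byte 1: (74 ⊕ 0d) ⊕ 65 = 79 ⊕ 65 = 1c
byte 2: (4b ⊕ 64) ⊕ 70 = 2f ⊕ 70 = 5f
byte 3: (5d ⊕ 86) ⊕ 6f = db ⊕ 6f = b4
byte 4: (ea ⊕ 6a) ⊕ 72 = 80 ⊕ 72 = f2
byte 5: (4c ⊕ 23) ⊕ 74 = 6f ⊕ 74 = 1b
byte 6: (c1 ⊕ 74) ⊕ 20 = b5 ⊕ 20 = 95
byte 7: (20 ⊕ 02) ⊕ 65 = 22 ⊕ 65 = 47
byte 8: (2f ⊕ 65) ⊕ 72 = 4a ⊕ 72 = 38
byte 9: (bf ⊕ dc) ⊕ 72 = 63 ⊕ 72 = 11
byte 10: (e1 ⊕ b7) ⊕ 6f = 56 ⊕ 6f = 39
byte 11: (42 ⊕ 48) ⊕ 72 = 0a ⊕ 72 = 78
byte 12: (7f ⊕ 47) ⊕ 20 = 38 ⊕ 20 = 18
byte 13: (7b ⊕ 29) ⊕ 67 = 52 ⊕ 67 = 35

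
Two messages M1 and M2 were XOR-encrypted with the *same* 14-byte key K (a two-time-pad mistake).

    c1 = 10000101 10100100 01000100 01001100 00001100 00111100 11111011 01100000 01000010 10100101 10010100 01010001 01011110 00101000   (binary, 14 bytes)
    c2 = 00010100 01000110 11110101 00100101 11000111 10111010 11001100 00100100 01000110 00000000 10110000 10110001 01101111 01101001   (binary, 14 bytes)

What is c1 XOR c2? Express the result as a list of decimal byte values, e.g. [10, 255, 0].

[145, 226, 177, 105, 203, 134, 55, 68, 4, 165, 36, 224, 49, 65]

c1 ⊕ c2 = (M1 ⊕ K) ⊕ (M2 ⊕ K) = M1 ⊕ M2 — the shared key cancels under XOR.
85 ⊕ 14 = 91
a4 ⊕ 46 = e2
44 ⊕ f5 = b1
4c ⊕ 25 = 69
0c ⊕ c7 = cb
3c ⊕ ba = 86
fb ⊕ cc = 37
60 ⊕ 24 = 44
42 ⊕ 46 = 04
a5 ⊕ 00 = a5
94 ⊕ b0 = 24
51 ⊕ b1 = e0
5e ⊕ 6f = 31
28 ⊕ 69 = 41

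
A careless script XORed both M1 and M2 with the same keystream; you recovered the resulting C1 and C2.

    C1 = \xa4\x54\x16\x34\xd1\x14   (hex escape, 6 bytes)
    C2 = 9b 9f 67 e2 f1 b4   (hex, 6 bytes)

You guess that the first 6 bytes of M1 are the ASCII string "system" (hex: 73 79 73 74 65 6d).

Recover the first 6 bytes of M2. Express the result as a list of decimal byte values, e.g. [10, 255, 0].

[76, 178, 2, 162, 69, 205]

First, C1 ⊕ C2 = (M1 ⊕ K) ⊕ (M2 ⊕ K) = M1 ⊕ M2, so the key drops out. Then M2 = (M1 ⊕ M2) ⊕ M1 over the first 6 bytes.
byte 0: (a4 ^ 9b) ^ 73 = 3f ^ 73 = 4c
byte 1: (54 ^ 9f) ^ 79 = cb ^ 79 = b2
byte 2: (16 ^ 67) ^ 73 = 71 ^ 73 = 02
byte 3: (34 ^ e2) ^ 74 = d6 ^ 74 = a2
byte 4: (d1 ^ f1) ^ 65 = 20 ^ 65 = 45
byte 5: (14 ^ b4) ^ 6d = a0 ^ 6d = cd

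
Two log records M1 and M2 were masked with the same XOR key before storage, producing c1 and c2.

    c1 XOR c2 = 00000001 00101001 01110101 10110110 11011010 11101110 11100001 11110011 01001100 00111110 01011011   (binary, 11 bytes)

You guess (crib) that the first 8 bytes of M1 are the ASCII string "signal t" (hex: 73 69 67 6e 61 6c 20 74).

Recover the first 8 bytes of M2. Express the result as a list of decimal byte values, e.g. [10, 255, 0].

Since c1 ⊕ c2 = M1 ⊕ M2, XORing with the guessed M1 bytes yields the corresponding M2 bytes: M2 = (c1 ⊕ c2) ⊕ M1.
byte 0: 00000001 xor 01110011 = 01110010
byte 1: 00101001 xor 01101001 = 01000000
byte 2: 01110101 xor 01100111 = 00010010
byte 3: 10110110 xor 01101110 = 11011000
byte 4: 11011010 xor 01100001 = 10111011
byte 5: 11101110 xor 01101100 = 10000010
byte 6: 11100001 xor 00100000 = 11000001
byte 7: 11110011 xor 01110100 = 10000111

[114, 64, 18, 216, 187, 130, 193, 135]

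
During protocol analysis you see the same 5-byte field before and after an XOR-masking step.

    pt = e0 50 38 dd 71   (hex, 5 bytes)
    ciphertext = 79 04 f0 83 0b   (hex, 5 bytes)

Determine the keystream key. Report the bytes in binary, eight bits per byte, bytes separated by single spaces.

10011001 01010100 11001000 01011110 01111010

Since ciphertext = pt ⊕ key, XORing both sides with pt gives key = pt ⊕ ciphertext.
e0 ⊕ 79 = 99
50 ⊕ 04 = 54
38 ⊕ f0 = c8
dd ⊕ 83 = 5e
71 ⊕ 0b = 7a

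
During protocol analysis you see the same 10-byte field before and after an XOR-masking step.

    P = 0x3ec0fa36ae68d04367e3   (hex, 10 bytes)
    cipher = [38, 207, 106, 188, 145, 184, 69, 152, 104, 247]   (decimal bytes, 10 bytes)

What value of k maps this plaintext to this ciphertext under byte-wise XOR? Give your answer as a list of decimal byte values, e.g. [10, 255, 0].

Since cipher = P ⊕ k, XORing both sides with P gives k = P ⊕ cipher.
byte 0: 00111110 xor 00100110 = 00011000
byte 1: 11000000 xor 11001111 = 00001111
byte 2: 11111010 xor 01101010 = 10010000
byte 3: 00110110 xor 10111100 = 10001010
byte 4: 10101110 xor 10010001 = 00111111
byte 5: 01101000 xor 10111000 = 11010000
byte 6: 11010000 xor 01000101 = 10010101
byte 7: 01000011 xor 10011000 = 11011011
byte 8: 01100111 xor 01101000 = 00001111
byte 9: 11100011 xor 11110111 = 00010100

[24, 15, 144, 138, 63, 208, 149, 219, 15, 20]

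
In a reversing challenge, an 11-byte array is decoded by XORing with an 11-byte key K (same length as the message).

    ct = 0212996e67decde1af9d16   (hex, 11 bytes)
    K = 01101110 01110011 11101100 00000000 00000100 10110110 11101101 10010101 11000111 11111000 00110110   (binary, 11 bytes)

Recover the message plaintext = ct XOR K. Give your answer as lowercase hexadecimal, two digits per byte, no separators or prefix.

byte 0: 00000010 ⊕ 01101110 = 01101100
byte 1: 00010010 ⊕ 01110011 = 01100001
byte 2: 10011001 ⊕ 11101100 = 01110101
byte 3: 01101110 ⊕ 00000000 = 01101110
byte 4: 01100111 ⊕ 00000100 = 01100011
byte 5: 11011110 ⊕ 10110110 = 01101000
byte 6: 11001101 ⊕ 11101101 = 00100000
byte 7: 11100001 ⊕ 10010101 = 01110100
byte 8: 10101111 ⊕ 11000111 = 01101000
byte 9: 10011101 ⊕ 11111000 = 01100101
byte 10: 00010110 ⊕ 00110110 = 00100000

6c61756e63682074686520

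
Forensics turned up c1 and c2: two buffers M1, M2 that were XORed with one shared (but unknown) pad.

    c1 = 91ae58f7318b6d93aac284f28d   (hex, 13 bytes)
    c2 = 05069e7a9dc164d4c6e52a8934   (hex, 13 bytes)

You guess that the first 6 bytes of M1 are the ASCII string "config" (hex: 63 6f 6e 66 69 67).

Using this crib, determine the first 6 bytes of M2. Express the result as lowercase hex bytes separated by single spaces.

f7 c7 a8 eb c5 2d

First, c1 ⊕ c2 = (M1 ⊕ K) ⊕ (M2 ⊕ K) = M1 ⊕ M2, so the key drops out. Then M2 = (M1 ⊕ M2) ⊕ M1 over the first 6 bytes.
byte 0: (91 XOR 05) XOR 63 = 94 XOR 63 = f7
byte 1: (ae XOR 06) XOR 6f = a8 XOR 6f = c7
byte 2: (58 XOR 9e) XOR 6e = c6 XOR 6e = a8
byte 3: (f7 XOR 7a) XOR 66 = 8d XOR 66 = eb
byte 4: (31 XOR 9d) XOR 69 = ac XOR 69 = c5
byte 5: (8b XOR c1) XOR 67 = 4a XOR 67 = 2d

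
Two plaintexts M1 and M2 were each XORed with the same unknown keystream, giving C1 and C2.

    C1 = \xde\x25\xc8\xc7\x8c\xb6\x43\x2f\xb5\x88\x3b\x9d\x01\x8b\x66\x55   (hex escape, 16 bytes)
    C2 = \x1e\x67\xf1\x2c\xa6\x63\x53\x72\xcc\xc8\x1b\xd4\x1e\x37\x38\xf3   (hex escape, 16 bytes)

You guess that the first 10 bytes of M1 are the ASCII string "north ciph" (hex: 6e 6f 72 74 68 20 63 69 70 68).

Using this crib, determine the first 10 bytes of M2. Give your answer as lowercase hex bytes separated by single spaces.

ae 2d 4b 9f 42 f5 73 34 09 28

First, C1 ⊕ C2 = (M1 ⊕ K) ⊕ (M2 ⊕ K) = M1 ⊕ M2, so the key drops out. Then M2 = (M1 ⊕ M2) ⊕ M1 over the first 10 bytes.
byte 0: (de xor 1e) xor 6e = c0 xor 6e = ae
byte 1: (25 xor 67) xor 6f = 42 xor 6f = 2d
byte 2: (c8 xor f1) xor 72 = 39 xor 72 = 4b
byte 3: (c7 xor 2c) xor 74 = eb xor 74 = 9f
byte 4: (8c xor a6) xor 68 = 2a xor 68 = 42
byte 5: (b6 xor 63) xor 20 = d5 xor 20 = f5
byte 6: (43 xor 53) xor 63 = 10 xor 63 = 73
byte 7: (2f xor 72) xor 69 = 5d xor 69 = 34
byte 8: (b5 xor cc) xor 70 = 79 xor 70 = 09
byte 9: (88 xor c8) xor 68 = 40 xor 68 = 28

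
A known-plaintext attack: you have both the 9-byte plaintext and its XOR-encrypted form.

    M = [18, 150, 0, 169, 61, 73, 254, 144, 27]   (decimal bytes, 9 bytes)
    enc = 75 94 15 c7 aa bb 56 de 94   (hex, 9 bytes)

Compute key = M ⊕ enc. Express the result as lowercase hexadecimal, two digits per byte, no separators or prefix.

6702156e97f2a84e8f

Since enc = M ⊕ key, XORing both sides with M gives key = M ⊕ enc.
12 xor 75 = 67
96 xor 94 = 02
00 xor 15 = 15
a9 xor c7 = 6e
3d xor aa = 97
49 xor bb = f2
fe xor 56 = a8
90 xor de = 4e
1b xor 94 = 8f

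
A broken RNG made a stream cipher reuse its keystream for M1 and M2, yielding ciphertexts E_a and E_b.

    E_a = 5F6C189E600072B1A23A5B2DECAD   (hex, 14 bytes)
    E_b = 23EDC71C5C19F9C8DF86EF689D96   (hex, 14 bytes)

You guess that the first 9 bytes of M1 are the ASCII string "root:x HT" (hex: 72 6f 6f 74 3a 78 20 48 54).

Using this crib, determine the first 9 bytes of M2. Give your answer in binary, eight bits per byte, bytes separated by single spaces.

First, E_a ⊕ E_b = (M1 ⊕ K) ⊕ (M2 ⊕ K) = M1 ⊕ M2, so the key drops out. Then M2 = (M1 ⊕ M2) ⊕ M1 over the first 9 bytes.
byte 0: (5f ^ 23) ^ 72 = 7c ^ 72 = 0e
byte 1: (6c ^ ed) ^ 6f = 81 ^ 6f = ee
byte 2: (18 ^ c7) ^ 6f = df ^ 6f = b0
byte 3: (9e ^ 1c) ^ 74 = 82 ^ 74 = f6
byte 4: (60 ^ 5c) ^ 3a = 3c ^ 3a = 06
byte 5: (00 ^ 19) ^ 78 = 19 ^ 78 = 61
byte 6: (72 ^ f9) ^ 20 = 8b ^ 20 = ab
byte 7: (b1 ^ c8) ^ 48 = 79 ^ 48 = 31
byte 8: (a2 ^ df) ^ 54 = 7d ^ 54 = 29

00001110 11101110 10110000 11110110 00000110 01100001 10101011 00110001 00101001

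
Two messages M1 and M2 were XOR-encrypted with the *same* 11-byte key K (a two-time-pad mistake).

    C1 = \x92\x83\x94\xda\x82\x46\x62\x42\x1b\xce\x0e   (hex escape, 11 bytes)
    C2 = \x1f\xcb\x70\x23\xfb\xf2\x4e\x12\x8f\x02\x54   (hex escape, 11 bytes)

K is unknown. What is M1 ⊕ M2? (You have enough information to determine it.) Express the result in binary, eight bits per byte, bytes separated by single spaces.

10001101 01001000 11100100 11111001 01111001 10110100 00101100 01010000 10010100 11001100 01011010

C1 ⊕ C2 = (M1 ⊕ K) ⊕ (M2 ⊕ K) = M1 ⊕ M2 — the shared key cancels under XOR.
146 ^  31 = 141
131 ^ 203 =  72
148 ^ 112 = 228
218 ^  35 = 249
130 ^ 251 = 121
 70 ^ 242 = 180
 98 ^  78 =  44
 66 ^  18 =  80
 27 ^ 143 = 148
206 ^   2 = 204
 14 ^  84 =  90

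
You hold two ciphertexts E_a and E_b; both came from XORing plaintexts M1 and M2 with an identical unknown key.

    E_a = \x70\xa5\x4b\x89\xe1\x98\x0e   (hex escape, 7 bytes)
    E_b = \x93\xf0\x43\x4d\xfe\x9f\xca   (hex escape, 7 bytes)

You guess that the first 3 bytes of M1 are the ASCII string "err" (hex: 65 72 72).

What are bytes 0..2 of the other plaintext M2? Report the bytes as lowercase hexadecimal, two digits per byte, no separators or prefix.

First, E_a ⊕ E_b = (M1 ⊕ K) ⊕ (M2 ⊕ K) = M1 ⊕ M2, so the key drops out. Then M2 = (M1 ⊕ M2) ⊕ M1 over the first 3 bytes.
byte 0: (70 xor 93) xor 65 = e3 xor 65 = 86
byte 1: (a5 xor f0) xor 72 = 55 xor 72 = 27
byte 2: (4b xor 43) xor 72 = 08 xor 72 = 7a

86277a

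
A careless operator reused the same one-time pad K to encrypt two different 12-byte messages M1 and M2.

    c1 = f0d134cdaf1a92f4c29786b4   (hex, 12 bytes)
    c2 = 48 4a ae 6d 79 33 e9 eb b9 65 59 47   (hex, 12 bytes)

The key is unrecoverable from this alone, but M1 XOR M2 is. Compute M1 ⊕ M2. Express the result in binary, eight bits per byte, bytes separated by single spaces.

10111000 10011011 10011010 10100000 11010110 00101001 01111011 00011111 01111011 11110010 11011111 11110011

c1 ⊕ c2 = (M1 ⊕ K) ⊕ (M2 ⊕ K) = M1 ⊕ M2 — the shared key cancels under XOR.
byte 0: f0 ^ 48 = b8
byte 1: d1 ^ 4a = 9b
byte 2: 34 ^ ae = 9a
byte 3: cd ^ 6d = a0
byte 4: af ^ 79 = d6
byte 5: 1a ^ 33 = 29
byte 6: 92 ^ e9 = 7b
byte 7: f4 ^ eb = 1f
byte 8: c2 ^ b9 = 7b
byte 9: 97 ^ 65 = f2
byte 10: 86 ^ 59 = df
byte 11: b4 ^ 47 = f3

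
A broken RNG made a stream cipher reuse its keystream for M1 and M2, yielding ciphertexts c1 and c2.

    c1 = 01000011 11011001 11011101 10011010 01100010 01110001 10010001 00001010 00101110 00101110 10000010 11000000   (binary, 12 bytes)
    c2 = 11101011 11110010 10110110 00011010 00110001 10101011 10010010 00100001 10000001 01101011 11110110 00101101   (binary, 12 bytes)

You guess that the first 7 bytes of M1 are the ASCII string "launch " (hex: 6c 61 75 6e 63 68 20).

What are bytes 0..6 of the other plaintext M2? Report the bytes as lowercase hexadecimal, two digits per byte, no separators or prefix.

c44a1eee30b223

First, c1 ⊕ c2 = (M1 ⊕ K) ⊕ (M2 ⊕ K) = M1 ⊕ M2, so the key drops out. Then M2 = (M1 ⊕ M2) ⊕ M1 over the first 7 bytes.
byte 0: (43 ⊕ eb) ⊕ 6c = a8 ⊕ 6c = c4
byte 1: (d9 ⊕ f2) ⊕ 61 = 2b ⊕ 61 = 4a
byte 2: (dd ⊕ b6) ⊕ 75 = 6b ⊕ 75 = 1e
byte 3: (9a ⊕ 1a) ⊕ 6e = 80 ⊕ 6e = ee
byte 4: (62 ⊕ 31) ⊕ 63 = 53 ⊕ 63 = 30
byte 5: (71 ⊕ ab) ⊕ 68 = da ⊕ 68 = b2
byte 6: (91 ⊕ 92) ⊕ 20 = 03 ⊕ 20 = 23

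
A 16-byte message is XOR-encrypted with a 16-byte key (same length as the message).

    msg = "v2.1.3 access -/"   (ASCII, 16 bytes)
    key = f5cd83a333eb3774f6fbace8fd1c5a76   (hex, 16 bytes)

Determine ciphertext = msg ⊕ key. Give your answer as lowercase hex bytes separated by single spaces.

XOR is its own inverse, so applying the key byte-wise gives the result directly.
76 XOR f5 = 83
32 XOR cd = ff
2e XOR 83 = ad
31 XOR a3 = 92
2e XOR 33 = 1d
33 XOR eb = d8
20 XOR 37 = 17
61 XOR 74 = 15
63 XOR f6 = 95
63 XOR fb = 98
65 XOR ac = c9
73 XOR e8 = 9b
73 XOR fd = 8e
20 XOR 1c = 3c
2d XOR 5a = 77
2f XOR 76 = 59

83 ff ad 92 1d d8 17 15 95 98 c9 9b 8e 3c 77 59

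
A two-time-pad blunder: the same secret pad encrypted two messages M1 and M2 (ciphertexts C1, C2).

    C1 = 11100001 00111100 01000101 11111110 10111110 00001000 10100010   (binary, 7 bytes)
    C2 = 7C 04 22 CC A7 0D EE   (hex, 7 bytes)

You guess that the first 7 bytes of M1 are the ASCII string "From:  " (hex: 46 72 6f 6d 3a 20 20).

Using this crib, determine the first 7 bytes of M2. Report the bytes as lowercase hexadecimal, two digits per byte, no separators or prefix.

db4a085f23256c

First, C1 ⊕ C2 = (M1 ⊕ K) ⊕ (M2 ⊕ K) = M1 ⊕ M2, so the key drops out. Then M2 = (M1 ⊕ M2) ⊕ M1 over the first 7 bytes.
byte 0: (e1 ⊕ 7c) ⊕ 46 = 9d ⊕ 46 = db
byte 1: (3c ⊕ 04) ⊕ 72 = 38 ⊕ 72 = 4a
byte 2: (45 ⊕ 22) ⊕ 6f = 67 ⊕ 6f = 08
byte 3: (fe ⊕ cc) ⊕ 6d = 32 ⊕ 6d = 5f
byte 4: (be ⊕ a7) ⊕ 3a = 19 ⊕ 3a = 23
byte 5: (08 ⊕ 0d) ⊕ 20 = 05 ⊕ 20 = 25
byte 6: (a2 ⊕ ee) ⊕ 20 = 4c ⊕ 20 = 6c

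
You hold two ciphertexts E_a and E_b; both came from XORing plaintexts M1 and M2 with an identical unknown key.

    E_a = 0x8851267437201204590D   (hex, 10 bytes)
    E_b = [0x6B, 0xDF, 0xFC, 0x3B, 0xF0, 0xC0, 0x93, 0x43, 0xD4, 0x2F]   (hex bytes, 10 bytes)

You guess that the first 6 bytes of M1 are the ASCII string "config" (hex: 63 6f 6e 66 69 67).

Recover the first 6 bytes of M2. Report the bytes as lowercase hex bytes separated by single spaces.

First, E_a ⊕ E_b = (M1 ⊕ K) ⊕ (M2 ⊕ K) = M1 ⊕ M2, so the key drops out. Then M2 = (M1 ⊕ M2) ⊕ M1 over the first 6 bytes.
byte 0: (88 xor 6b) xor 63 = e3 xor 63 = 80
byte 1: (51 xor df) xor 6f = 8e xor 6f = e1
byte 2: (26 xor fc) xor 6e = da xor 6e = b4
byte 3: (74 xor 3b) xor 66 = 4f xor 66 = 29
byte 4: (37 xor f0) xor 69 = c7 xor 69 = ae
byte 5: (20 xor c0) xor 67 = e0 xor 67 = 87

80 e1 b4 29 ae 87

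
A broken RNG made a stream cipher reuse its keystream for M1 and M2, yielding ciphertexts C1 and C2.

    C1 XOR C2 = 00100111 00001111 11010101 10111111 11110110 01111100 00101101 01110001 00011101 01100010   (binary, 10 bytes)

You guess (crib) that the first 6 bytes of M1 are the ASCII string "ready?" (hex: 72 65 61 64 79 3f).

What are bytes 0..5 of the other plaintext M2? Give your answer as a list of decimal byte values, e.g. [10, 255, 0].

[85, 106, 180, 219, 143, 67]

Since C1 ⊕ C2 = M1 ⊕ M2, XORing with the guessed M1 bytes yields the corresponding M2 bytes: M2 = (C1 ⊕ C2) ⊕ M1.
byte 0:  39 ⊕ 114 =  85
byte 1:  15 ⊕ 101 = 106
byte 2: 213 ⊕  97 = 180
byte 3: 191 ⊕ 100 = 219
byte 4: 246 ⊕ 121 = 143
byte 5: 124 ⊕  63 =  67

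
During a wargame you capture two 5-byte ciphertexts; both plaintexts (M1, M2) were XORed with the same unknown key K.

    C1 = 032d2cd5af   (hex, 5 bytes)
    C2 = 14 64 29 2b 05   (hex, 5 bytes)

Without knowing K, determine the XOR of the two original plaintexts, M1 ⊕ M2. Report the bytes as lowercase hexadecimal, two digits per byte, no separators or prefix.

C1 ⊕ C2 = (M1 ⊕ K) ⊕ (M2 ⊕ K) = M1 ⊕ M2 — the shared key cancels under XOR.
03 ⊕ 14 = 17
2d ⊕ 64 = 49
2c ⊕ 29 = 05
d5 ⊕ 2b = fe
af ⊕ 05 = aa

174905feaa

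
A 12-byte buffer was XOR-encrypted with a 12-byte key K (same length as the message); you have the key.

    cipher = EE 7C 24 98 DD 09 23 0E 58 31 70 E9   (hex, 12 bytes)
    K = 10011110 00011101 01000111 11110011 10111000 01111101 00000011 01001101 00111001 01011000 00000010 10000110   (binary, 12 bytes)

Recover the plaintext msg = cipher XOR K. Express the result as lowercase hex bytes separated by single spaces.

70 61 63 6b 65 74 20 43 61 69 72 6f

byte 0: ee xor 9e = 70
byte 1: 7c xor 1d = 61
byte 2: 24 xor 47 = 63
byte 3: 98 xor f3 = 6b
byte 4: dd xor b8 = 65
byte 5: 09 xor 7d = 74
byte 6: 23 xor 03 = 20
byte 7: 0e xor 4d = 43
byte 8: 58 xor 39 = 61
byte 9: 31 xor 58 = 69
byte 10: 70 xor 02 = 72
byte 11: e9 xor 86 = 6f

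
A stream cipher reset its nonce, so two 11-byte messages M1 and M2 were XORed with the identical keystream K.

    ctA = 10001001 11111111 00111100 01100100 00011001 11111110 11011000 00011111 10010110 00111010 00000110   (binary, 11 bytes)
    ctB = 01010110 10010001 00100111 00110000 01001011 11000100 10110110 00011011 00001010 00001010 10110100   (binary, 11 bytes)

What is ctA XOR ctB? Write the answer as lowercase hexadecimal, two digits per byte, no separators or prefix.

df6e1b54523a6e049c30b2

ctA ⊕ ctB = (M1 ⊕ K) ⊕ (M2 ⊕ K) = M1 ⊕ M2 — the shared key cancels under XOR.
137 XOR  86 = 223
255 XOR 145 = 110
 60 XOR  39 =  27
100 XOR  48 =  84
 25 XOR  75 =  82
254 XOR 196 =  58
216 XOR 182 = 110
 31 XOR  27 =   4
150 XOR  10 = 156
 58 XOR  10 =  48
  6 XOR 180 = 178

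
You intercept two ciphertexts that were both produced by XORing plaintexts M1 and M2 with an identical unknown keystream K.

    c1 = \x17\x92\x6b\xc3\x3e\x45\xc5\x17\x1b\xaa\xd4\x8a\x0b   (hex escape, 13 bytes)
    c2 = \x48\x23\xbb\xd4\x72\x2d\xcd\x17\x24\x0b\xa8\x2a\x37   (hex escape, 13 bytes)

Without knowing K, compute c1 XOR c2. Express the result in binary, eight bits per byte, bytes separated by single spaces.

c1 ⊕ c2 = (M1 ⊕ K) ⊕ (M2 ⊕ K) = M1 ⊕ M2 — the shared key cancels under XOR.
00010111 xor 01001000 = 01011111
10010010 xor 00100011 = 10110001
01101011 xor 10111011 = 11010000
11000011 xor 11010100 = 00010111
00111110 xor 01110010 = 01001100
01000101 xor 00101101 = 01101000
11000101 xor 11001101 = 00001000
00010111 xor 00010111 = 00000000
00011011 xor 00100100 = 00111111
10101010 xor 00001011 = 10100001
11010100 xor 10101000 = 01111100
10001010 xor 00101010 = 10100000
00001011 xor 00110111 = 00111100

01011111 10110001 11010000 00010111 01001100 01101000 00001000 00000000 00111111 10100001 01111100 10100000 00111100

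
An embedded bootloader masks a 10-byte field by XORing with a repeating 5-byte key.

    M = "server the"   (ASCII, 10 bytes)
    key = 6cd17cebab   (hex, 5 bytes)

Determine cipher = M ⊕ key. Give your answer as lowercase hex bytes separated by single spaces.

The 5-byte key repeats, so the effective keystream is 6c d1 7c eb ab 6c d1 7c eb ab.
byte 0: 73 ⊕ 6c = 1f
byte 1: 65 ⊕ d1 = b4
byte 2: 72 ⊕ 7c = 0e
byte 3: 76 ⊕ eb = 9d
byte 4: 65 ⊕ ab = ce
byte 5: 72 ⊕ 6c = 1e
byte 6: 20 ⊕ d1 = f1
byte 7: 74 ⊕ 7c = 08
byte 8: 68 ⊕ eb = 83
byte 9: 65 ⊕ ab = ce

1f b4 0e 9d ce 1e f1 08 83 ce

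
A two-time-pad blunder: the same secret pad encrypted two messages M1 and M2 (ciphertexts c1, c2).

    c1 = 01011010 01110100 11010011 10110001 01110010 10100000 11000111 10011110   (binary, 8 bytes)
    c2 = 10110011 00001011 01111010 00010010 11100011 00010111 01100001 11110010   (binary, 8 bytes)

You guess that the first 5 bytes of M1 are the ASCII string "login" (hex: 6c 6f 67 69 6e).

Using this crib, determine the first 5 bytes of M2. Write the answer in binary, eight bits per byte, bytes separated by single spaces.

First, c1 ⊕ c2 = (M1 ⊕ K) ⊕ (M2 ⊕ K) = M1 ⊕ M2, so the key drops out. Then M2 = (M1 ⊕ M2) ⊕ M1 over the first 5 bytes.
byte 0: (5a xor b3) xor 6c = e9 xor 6c = 85
byte 1: (74 xor 0b) xor 6f = 7f xor 6f = 10
byte 2: (d3 xor 7a) xor 67 = a9 xor 67 = ce
byte 3: (b1 xor 12) xor 69 = a3 xor 69 = ca
byte 4: (72 xor e3) xor 6e = 91 xor 6e = ff

10000101 00010000 11001110 11001010 11111111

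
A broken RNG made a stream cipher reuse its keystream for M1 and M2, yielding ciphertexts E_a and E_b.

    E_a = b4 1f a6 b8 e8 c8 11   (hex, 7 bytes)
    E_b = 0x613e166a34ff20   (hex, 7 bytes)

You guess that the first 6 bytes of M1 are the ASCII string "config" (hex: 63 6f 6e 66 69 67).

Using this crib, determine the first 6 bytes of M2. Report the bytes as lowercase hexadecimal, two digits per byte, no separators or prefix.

b64edeb4b550

First, E_a ⊕ E_b = (M1 ⊕ K) ⊕ (M2 ⊕ K) = M1 ⊕ M2, so the key drops out. Then M2 = (M1 ⊕ M2) ⊕ M1 over the first 6 bytes.
byte 0: (b4 XOR 61) XOR 63 = d5 XOR 63 = b6
byte 1: (1f XOR 3e) XOR 6f = 21 XOR 6f = 4e
byte 2: (a6 XOR 16) XOR 6e = b0 XOR 6e = de
byte 3: (b8 XOR 6a) XOR 66 = d2 XOR 66 = b4
byte 4: (e8 XOR 34) XOR 69 = dc XOR 69 = b5
byte 5: (c8 XOR ff) XOR 67 = 37 XOR 67 = 50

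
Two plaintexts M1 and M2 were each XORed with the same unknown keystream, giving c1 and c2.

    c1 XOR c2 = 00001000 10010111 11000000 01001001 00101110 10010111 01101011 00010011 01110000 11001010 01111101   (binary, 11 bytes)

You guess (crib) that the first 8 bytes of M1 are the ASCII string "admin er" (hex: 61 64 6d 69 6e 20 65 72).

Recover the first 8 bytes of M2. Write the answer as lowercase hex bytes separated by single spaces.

69 f3 ad 20 40 b7 0e 61

Since c1 ⊕ c2 = M1 ⊕ M2, XORing with the guessed M1 bytes yields the corresponding M2 bytes: M2 = (c1 ⊕ c2) ⊕ M1.
byte 0: 08 ⊕ 61 = 69
byte 1: 97 ⊕ 64 = f3
byte 2: c0 ⊕ 6d = ad
byte 3: 49 ⊕ 69 = 20
byte 4: 2e ⊕ 6e = 40
byte 5: 97 ⊕ 20 = b7
byte 6: 6b ⊕ 65 = 0e
byte 7: 13 ⊕ 72 = 61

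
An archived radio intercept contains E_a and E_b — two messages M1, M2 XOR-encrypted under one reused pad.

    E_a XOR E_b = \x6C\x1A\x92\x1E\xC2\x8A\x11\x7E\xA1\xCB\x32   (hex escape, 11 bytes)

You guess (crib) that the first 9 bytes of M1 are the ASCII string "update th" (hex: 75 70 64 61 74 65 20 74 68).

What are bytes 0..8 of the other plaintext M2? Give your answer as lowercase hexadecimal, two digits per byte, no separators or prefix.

Since E_a ⊕ E_b = M1 ⊕ M2, XORing with the guessed M1 bytes yields the corresponding M2 bytes: M2 = (E_a ⊕ E_b) ⊕ M1.
6c xor 75 = 19
1a xor 70 = 6a
92 xor 64 = f6
1e xor 61 = 7f
c2 xor 74 = b6
8a xor 65 = ef
11 xor 20 = 31
7e xor 74 = 0a
a1 xor 68 = c9

196af67fb6ef310ac9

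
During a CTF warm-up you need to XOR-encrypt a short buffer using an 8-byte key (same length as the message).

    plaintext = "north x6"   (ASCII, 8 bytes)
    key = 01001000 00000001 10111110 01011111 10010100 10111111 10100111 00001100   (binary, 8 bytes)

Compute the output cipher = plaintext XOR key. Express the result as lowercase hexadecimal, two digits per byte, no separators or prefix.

266ecc2bfc9fdf3a

XOR is its own inverse, so applying the key byte-wise gives the result directly.
01101110 XOR 01001000 = 00100110
01101111 XOR 00000001 = 01101110
01110010 XOR 10111110 = 11001100
01110100 XOR 01011111 = 00101011
01101000 XOR 10010100 = 11111100
00100000 XOR 10111111 = 10011111
01111000 XOR 10100111 = 11011111
00110110 XOR 00001100 = 00111010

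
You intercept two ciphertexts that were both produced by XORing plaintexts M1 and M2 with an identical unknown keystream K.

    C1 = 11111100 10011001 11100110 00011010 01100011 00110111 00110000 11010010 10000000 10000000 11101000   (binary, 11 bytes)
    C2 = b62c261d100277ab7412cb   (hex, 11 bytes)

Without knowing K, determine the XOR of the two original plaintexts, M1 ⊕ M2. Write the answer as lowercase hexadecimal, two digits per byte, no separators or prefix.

C1 ⊕ C2 = (M1 ⊕ K) ⊕ (M2 ⊕ K) = M1 ⊕ M2 — the shared key cancels under XOR.
fc ⊕ b6 = 4a
99 ⊕ 2c = b5
e6 ⊕ 26 = c0
1a ⊕ 1d = 07
63 ⊕ 10 = 73
37 ⊕ 02 = 35
30 ⊕ 77 = 47
d2 ⊕ ab = 79
80 ⊕ 74 = f4
80 ⊕ 12 = 92
e8 ⊕ cb = 23

4ab5c00773354779f49223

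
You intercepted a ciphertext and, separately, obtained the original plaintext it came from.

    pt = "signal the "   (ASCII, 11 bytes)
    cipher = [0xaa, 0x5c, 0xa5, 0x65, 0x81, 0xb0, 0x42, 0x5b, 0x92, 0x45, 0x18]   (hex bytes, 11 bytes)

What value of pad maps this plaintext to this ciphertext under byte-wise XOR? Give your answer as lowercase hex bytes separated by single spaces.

Since cipher = pt ⊕ pad, XORing both sides with pt gives pad = pt ⊕ cipher.
115 ^ 170 = 217
105 ^  92 =  53
103 ^ 165 = 194
110 ^ 101 =  11
 97 ^ 129 = 224
108 ^ 176 = 220
 32 ^  66 =  98
116 ^  91 =  47
104 ^ 146 = 250
101 ^  69 =  32
 32 ^  24 =  56

d9 35 c2 0b e0 dc 62 2f fa 20 38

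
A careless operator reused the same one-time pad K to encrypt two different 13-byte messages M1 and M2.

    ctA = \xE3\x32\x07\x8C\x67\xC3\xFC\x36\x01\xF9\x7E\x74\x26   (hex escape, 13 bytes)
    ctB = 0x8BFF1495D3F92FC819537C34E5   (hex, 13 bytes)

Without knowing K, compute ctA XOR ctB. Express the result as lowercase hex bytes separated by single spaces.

68 cd 13 19 b4 3a d3 fe 18 aa 02 40 c3

ctA ⊕ ctB = (M1 ⊕ K) ⊕ (M2 ⊕ K) = M1 ⊕ M2 — the shared key cancels under XOR.
e3 ^ 8b = 68
32 ^ ff = cd
07 ^ 14 = 13
8c ^ 95 = 19
67 ^ d3 = b4
c3 ^ f9 = 3a
fc ^ 2f = d3
36 ^ c8 = fe
01 ^ 19 = 18
f9 ^ 53 = aa
7e ^ 7c = 02
74 ^ 34 = 40
26 ^ e5 = c3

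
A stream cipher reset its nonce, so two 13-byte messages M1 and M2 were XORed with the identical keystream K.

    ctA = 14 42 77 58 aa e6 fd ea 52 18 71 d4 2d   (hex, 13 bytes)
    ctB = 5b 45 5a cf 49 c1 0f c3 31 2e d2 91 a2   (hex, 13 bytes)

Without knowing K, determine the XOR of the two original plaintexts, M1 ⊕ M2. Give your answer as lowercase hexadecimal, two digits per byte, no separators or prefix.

ctA ⊕ ctB = (M1 ⊕ K) ⊕ (M2 ⊕ K) = M1 ⊕ M2 — the shared key cancels under XOR.
 20 XOR  91 =  79
 66 XOR  69 =   7
119 XOR  90 =  45
 88 XOR 207 = 151
170 XOR  73 = 227
230 XOR 193 =  39
253 XOR  15 = 242
234 XOR 195 =  41
 82 XOR  49 =  99
 24 XOR  46 =  54
113 XOR 210 = 163
212 XOR 145 =  69
 45 XOR 162 = 143

4f072d97e327f2296336a3458f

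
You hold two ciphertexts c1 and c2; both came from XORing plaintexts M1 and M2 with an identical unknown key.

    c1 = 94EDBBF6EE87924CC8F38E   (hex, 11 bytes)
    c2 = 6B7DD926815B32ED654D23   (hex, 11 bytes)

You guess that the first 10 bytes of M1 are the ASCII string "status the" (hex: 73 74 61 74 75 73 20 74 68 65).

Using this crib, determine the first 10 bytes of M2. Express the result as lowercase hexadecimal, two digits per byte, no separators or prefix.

8ce403a41aaf80d5c5db

First, c1 ⊕ c2 = (M1 ⊕ K) ⊕ (M2 ⊕ K) = M1 ⊕ M2, so the key drops out. Then M2 = (M1 ⊕ M2) ⊕ M1 over the first 10 bytes.
byte 0: (94 XOR 6b) XOR 73 = ff XOR 73 = 8c
byte 1: (ed XOR 7d) XOR 74 = 90 XOR 74 = e4
byte 2: (bb XOR d9) XOR 61 = 62 XOR 61 = 03
byte 3: (f6 XOR 26) XOR 74 = d0 XOR 74 = a4
byte 4: (ee XOR 81) XOR 75 = 6f XOR 75 = 1a
byte 5: (87 XOR 5b) XOR 73 = dc XOR 73 = af
byte 6: (92 XOR 32) XOR 20 = a0 XOR 20 = 80
byte 7: (4c XOR ed) XOR 74 = a1 XOR 74 = d5
byte 8: (c8 XOR 65) XOR 68 = ad XOR 68 = c5
byte 9: (f3 XOR 4d) XOR 65 = be XOR 65 = db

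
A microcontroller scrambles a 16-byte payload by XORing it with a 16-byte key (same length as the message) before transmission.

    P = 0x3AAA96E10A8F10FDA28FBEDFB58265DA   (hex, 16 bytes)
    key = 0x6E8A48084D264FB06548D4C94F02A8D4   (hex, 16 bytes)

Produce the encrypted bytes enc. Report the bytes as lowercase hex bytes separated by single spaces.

00111010 xor 01101110 = 01010100
10101010 xor 10001010 = 00100000
10010110 xor 01001000 = 11011110
11100001 xor 00001000 = 11101001
00001010 xor 01001101 = 01000111
10001111 xor 00100110 = 10101001
00010000 xor 01001111 = 01011111
11111101 xor 10110000 = 01001101
10100010 xor 01100101 = 11000111
10001111 xor 01001000 = 11000111
10111110 xor 11010100 = 01101010
11011111 xor 11001001 = 00010110
10110101 xor 01001111 = 11111010
10000010 xor 00000010 = 10000000
01100101 xor 10101000 = 11001101
11011010 xor 11010100 = 00001110

54 20 de e9 47 a9 5f 4d c7 c7 6a 16 fa 80 cd 0e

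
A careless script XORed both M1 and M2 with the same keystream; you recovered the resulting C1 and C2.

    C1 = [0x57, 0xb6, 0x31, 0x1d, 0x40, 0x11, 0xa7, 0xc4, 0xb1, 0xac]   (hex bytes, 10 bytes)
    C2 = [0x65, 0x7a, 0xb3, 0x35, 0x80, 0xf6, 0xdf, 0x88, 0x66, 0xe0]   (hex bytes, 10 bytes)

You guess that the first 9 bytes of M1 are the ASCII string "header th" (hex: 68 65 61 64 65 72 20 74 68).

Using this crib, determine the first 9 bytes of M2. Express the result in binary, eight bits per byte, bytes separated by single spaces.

First, C1 ⊕ C2 = (M1 ⊕ K) ⊕ (M2 ⊕ K) = M1 ⊕ M2, so the key drops out. Then M2 = (M1 ⊕ M2) ⊕ M1 over the first 9 bytes.
byte 0: (57 ^ 65) ^ 68 = 32 ^ 68 = 5a
byte 1: (b6 ^ 7a) ^ 65 = cc ^ 65 = a9
byte 2: (31 ^ b3) ^ 61 = 82 ^ 61 = e3
byte 3: (1d ^ 35) ^ 64 = 28 ^ 64 = 4c
byte 4: (40 ^ 80) ^ 65 = c0 ^ 65 = a5
byte 5: (11 ^ f6) ^ 72 = e7 ^ 72 = 95
byte 6: (a7 ^ df) ^ 20 = 78 ^ 20 = 58
byte 7: (c4 ^ 88) ^ 74 = 4c ^ 74 = 38
byte 8: (b1 ^ 66) ^ 68 = d7 ^ 68 = bf

01011010 10101001 11100011 01001100 10100101 10010101 01011000 00111000 10111111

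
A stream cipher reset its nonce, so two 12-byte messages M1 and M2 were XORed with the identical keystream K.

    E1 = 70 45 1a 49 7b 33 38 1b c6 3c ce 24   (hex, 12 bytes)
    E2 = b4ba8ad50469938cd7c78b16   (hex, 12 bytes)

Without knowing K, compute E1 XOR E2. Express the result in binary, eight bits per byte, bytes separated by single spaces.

E1 ⊕ E2 = (M1 ⊕ K) ⊕ (M2 ⊕ K) = M1 ⊕ M2 — the shared key cancels under XOR.
70 ⊕ b4 = c4
45 ⊕ ba = ff
1a ⊕ 8a = 90
49 ⊕ d5 = 9c
7b ⊕ 04 = 7f
33 ⊕ 69 = 5a
38 ⊕ 93 = ab
1b ⊕ 8c = 97
c6 ⊕ d7 = 11
3c ⊕ c7 = fb
ce ⊕ 8b = 45
24 ⊕ 16 = 32

11000100 11111111 10010000 10011100 01111111 01011010 10101011 10010111 00010001 11111011 01000101 00110010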